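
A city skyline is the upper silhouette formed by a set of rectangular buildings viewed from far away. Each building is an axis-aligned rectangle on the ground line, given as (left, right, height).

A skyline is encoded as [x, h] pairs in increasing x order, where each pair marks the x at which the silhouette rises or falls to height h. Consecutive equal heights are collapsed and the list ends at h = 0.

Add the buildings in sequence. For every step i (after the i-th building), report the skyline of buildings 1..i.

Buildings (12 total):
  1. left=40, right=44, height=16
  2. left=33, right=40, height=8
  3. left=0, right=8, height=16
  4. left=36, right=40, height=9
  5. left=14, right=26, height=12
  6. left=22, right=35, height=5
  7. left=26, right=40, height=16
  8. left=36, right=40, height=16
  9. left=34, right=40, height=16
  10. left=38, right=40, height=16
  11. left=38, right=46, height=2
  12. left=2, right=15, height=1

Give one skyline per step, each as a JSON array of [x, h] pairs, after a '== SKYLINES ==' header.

== SKYLINES ==
[[40,16],[44,0]]
[[33,8],[40,16],[44,0]]
[[0,16],[8,0],[33,8],[40,16],[44,0]]
[[0,16],[8,0],[33,8],[36,9],[40,16],[44,0]]
[[0,16],[8,0],[14,12],[26,0],[33,8],[36,9],[40,16],[44,0]]
[[0,16],[8,0],[14,12],[26,5],[33,8],[36,9],[40,16],[44,0]]
[[0,16],[8,0],[14,12],[26,16],[44,0]]
[[0,16],[8,0],[14,12],[26,16],[44,0]]
[[0,16],[8,0],[14,12],[26,16],[44,0]]
[[0,16],[8,0],[14,12],[26,16],[44,0]]
[[0,16],[8,0],[14,12],[26,16],[44,2],[46,0]]
[[0,16],[8,1],[14,12],[26,16],[44,2],[46,0]]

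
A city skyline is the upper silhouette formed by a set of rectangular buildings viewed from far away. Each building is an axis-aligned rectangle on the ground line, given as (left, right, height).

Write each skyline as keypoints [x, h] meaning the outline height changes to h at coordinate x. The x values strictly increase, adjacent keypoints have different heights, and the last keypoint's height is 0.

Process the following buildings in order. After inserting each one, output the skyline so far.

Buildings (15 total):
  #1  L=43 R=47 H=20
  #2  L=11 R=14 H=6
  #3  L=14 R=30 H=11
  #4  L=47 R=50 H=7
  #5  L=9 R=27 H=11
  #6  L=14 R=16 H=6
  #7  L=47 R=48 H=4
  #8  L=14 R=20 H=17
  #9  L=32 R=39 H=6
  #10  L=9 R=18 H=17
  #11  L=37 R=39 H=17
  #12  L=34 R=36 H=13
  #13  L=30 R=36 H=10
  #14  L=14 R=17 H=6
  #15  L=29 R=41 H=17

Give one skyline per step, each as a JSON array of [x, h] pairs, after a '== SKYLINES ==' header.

== SKYLINES ==
[[43,20],[47,0]]
[[11,6],[14,0],[43,20],[47,0]]
[[11,6],[14,11],[30,0],[43,20],[47,0]]
[[11,6],[14,11],[30,0],[43,20],[47,7],[50,0]]
[[9,11],[30,0],[43,20],[47,7],[50,0]]
[[9,11],[30,0],[43,20],[47,7],[50,0]]
[[9,11],[30,0],[43,20],[47,7],[50,0]]
[[9,11],[14,17],[20,11],[30,0],[43,20],[47,7],[50,0]]
[[9,11],[14,17],[20,11],[30,0],[32,6],[39,0],[43,20],[47,7],[50,0]]
[[9,17],[20,11],[30,0],[32,6],[39,0],[43,20],[47,7],[50,0]]
[[9,17],[20,11],[30,0],[32,6],[37,17],[39,0],[43,20],[47,7],[50,0]]
[[9,17],[20,11],[30,0],[32,6],[34,13],[36,6],[37,17],[39,0],[43,20],[47,7],[50,0]]
[[9,17],[20,11],[30,10],[34,13],[36,6],[37,17],[39,0],[43,20],[47,7],[50,0]]
[[9,17],[20,11],[30,10],[34,13],[36,6],[37,17],[39,0],[43,20],[47,7],[50,0]]
[[9,17],[20,11],[29,17],[41,0],[43,20],[47,7],[50,0]]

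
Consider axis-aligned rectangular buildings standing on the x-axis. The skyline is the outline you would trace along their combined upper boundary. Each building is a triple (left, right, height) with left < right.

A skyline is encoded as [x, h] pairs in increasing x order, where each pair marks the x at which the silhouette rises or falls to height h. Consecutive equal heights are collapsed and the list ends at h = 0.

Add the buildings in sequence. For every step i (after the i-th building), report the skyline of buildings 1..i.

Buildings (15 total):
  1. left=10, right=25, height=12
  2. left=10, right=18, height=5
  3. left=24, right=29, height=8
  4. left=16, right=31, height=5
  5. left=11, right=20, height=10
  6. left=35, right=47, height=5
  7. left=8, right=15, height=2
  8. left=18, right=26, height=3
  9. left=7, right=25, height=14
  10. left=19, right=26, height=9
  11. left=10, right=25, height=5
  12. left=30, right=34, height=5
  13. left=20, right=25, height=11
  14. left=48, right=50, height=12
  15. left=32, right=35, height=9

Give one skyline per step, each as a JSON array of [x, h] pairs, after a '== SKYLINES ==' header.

== SKYLINES ==
[[10,12],[25,0]]
[[10,12],[25,0]]
[[10,12],[25,8],[29,0]]
[[10,12],[25,8],[29,5],[31,0]]
[[10,12],[25,8],[29,5],[31,0]]
[[10,12],[25,8],[29,5],[31,0],[35,5],[47,0]]
[[8,2],[10,12],[25,8],[29,5],[31,0],[35,5],[47,0]]
[[8,2],[10,12],[25,8],[29,5],[31,0],[35,5],[47,0]]
[[7,14],[25,8],[29,5],[31,0],[35,5],[47,0]]
[[7,14],[25,9],[26,8],[29,5],[31,0],[35,5],[47,0]]
[[7,14],[25,9],[26,8],[29,5],[31,0],[35,5],[47,0]]
[[7,14],[25,9],[26,8],[29,5],[34,0],[35,5],[47,0]]
[[7,14],[25,9],[26,8],[29,5],[34,0],[35,5],[47,0]]
[[7,14],[25,9],[26,8],[29,5],[34,0],[35,5],[47,0],[48,12],[50,0]]
[[7,14],[25,9],[26,8],[29,5],[32,9],[35,5],[47,0],[48,12],[50,0]]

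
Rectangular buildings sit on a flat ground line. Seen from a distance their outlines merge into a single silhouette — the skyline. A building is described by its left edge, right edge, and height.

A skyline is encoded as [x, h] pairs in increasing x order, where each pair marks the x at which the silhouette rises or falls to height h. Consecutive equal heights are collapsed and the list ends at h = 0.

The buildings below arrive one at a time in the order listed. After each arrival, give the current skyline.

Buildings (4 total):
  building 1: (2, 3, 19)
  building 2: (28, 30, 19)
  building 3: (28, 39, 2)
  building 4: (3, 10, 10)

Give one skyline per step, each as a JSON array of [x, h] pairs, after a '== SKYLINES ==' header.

== SKYLINES ==
[[2,19],[3,0]]
[[2,19],[3,0],[28,19],[30,0]]
[[2,19],[3,0],[28,19],[30,2],[39,0]]
[[2,19],[3,10],[10,0],[28,19],[30,2],[39,0]]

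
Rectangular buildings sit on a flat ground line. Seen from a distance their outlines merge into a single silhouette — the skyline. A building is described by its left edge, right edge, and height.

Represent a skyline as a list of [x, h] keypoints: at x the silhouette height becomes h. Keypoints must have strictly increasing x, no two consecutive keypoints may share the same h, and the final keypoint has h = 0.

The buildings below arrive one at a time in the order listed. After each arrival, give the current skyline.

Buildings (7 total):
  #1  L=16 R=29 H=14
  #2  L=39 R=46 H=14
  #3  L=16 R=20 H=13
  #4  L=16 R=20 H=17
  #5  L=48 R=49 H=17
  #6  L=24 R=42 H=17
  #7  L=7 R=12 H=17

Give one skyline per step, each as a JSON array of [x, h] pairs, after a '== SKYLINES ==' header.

== SKYLINES ==
[[16,14],[29,0]]
[[16,14],[29,0],[39,14],[46,0]]
[[16,14],[29,0],[39,14],[46,0]]
[[16,17],[20,14],[29,0],[39,14],[46,0]]
[[16,17],[20,14],[29,0],[39,14],[46,0],[48,17],[49,0]]
[[16,17],[20,14],[24,17],[42,14],[46,0],[48,17],[49,0]]
[[7,17],[12,0],[16,17],[20,14],[24,17],[42,14],[46,0],[48,17],[49,0]]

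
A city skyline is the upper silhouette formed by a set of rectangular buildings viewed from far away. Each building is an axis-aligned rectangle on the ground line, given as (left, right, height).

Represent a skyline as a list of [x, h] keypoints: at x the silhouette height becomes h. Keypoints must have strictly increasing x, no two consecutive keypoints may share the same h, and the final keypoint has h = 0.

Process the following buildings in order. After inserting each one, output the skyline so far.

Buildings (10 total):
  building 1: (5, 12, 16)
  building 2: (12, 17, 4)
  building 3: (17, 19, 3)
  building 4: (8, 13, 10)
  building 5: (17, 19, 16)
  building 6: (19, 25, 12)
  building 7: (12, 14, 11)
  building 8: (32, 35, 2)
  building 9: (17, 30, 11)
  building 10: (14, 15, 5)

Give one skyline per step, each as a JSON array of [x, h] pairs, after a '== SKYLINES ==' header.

== SKYLINES ==
[[5,16],[12,0]]
[[5,16],[12,4],[17,0]]
[[5,16],[12,4],[17,3],[19,0]]
[[5,16],[12,10],[13,4],[17,3],[19,0]]
[[5,16],[12,10],[13,4],[17,16],[19,0]]
[[5,16],[12,10],[13,4],[17,16],[19,12],[25,0]]
[[5,16],[12,11],[14,4],[17,16],[19,12],[25,0]]
[[5,16],[12,11],[14,4],[17,16],[19,12],[25,0],[32,2],[35,0]]
[[5,16],[12,11],[14,4],[17,16],[19,12],[25,11],[30,0],[32,2],[35,0]]
[[5,16],[12,11],[14,5],[15,4],[17,16],[19,12],[25,11],[30,0],[32,2],[35,0]]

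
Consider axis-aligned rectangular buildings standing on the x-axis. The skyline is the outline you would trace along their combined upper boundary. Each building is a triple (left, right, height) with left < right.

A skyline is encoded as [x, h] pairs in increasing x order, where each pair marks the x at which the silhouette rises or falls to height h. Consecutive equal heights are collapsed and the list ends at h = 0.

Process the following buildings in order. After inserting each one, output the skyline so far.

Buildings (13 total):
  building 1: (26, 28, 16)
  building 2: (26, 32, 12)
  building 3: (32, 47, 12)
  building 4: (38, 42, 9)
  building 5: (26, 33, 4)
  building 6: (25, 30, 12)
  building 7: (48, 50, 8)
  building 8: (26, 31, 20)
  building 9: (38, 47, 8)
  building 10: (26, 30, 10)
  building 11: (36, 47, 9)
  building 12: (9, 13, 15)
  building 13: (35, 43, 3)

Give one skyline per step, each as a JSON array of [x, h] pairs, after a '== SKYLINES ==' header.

== SKYLINES ==
[[26,16],[28,0]]
[[26,16],[28,12],[32,0]]
[[26,16],[28,12],[47,0]]
[[26,16],[28,12],[47,0]]
[[26,16],[28,12],[47,0]]
[[25,12],[26,16],[28,12],[47,0]]
[[25,12],[26,16],[28,12],[47,0],[48,8],[50,0]]
[[25,12],[26,20],[31,12],[47,0],[48,8],[50,0]]
[[25,12],[26,20],[31,12],[47,0],[48,8],[50,0]]
[[25,12],[26,20],[31,12],[47,0],[48,8],[50,0]]
[[25,12],[26,20],[31,12],[47,0],[48,8],[50,0]]
[[9,15],[13,0],[25,12],[26,20],[31,12],[47,0],[48,8],[50,0]]
[[9,15],[13,0],[25,12],[26,20],[31,12],[47,0],[48,8],[50,0]]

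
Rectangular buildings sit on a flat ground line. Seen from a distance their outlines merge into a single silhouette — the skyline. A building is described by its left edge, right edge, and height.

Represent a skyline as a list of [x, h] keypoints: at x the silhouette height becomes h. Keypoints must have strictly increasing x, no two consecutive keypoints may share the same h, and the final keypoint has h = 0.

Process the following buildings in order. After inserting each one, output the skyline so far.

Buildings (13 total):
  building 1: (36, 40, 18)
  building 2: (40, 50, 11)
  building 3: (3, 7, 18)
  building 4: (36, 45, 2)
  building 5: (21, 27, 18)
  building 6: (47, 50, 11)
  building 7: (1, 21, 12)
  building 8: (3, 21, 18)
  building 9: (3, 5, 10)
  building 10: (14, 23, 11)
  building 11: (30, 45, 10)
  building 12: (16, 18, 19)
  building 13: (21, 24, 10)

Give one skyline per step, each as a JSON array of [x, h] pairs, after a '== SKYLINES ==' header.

== SKYLINES ==
[[36,18],[40,0]]
[[36,18],[40,11],[50,0]]
[[3,18],[7,0],[36,18],[40,11],[50,0]]
[[3,18],[7,0],[36,18],[40,11],[50,0]]
[[3,18],[7,0],[21,18],[27,0],[36,18],[40,11],[50,0]]
[[3,18],[7,0],[21,18],[27,0],[36,18],[40,11],[50,0]]
[[1,12],[3,18],[7,12],[21,18],[27,0],[36,18],[40,11],[50,0]]
[[1,12],[3,18],[27,0],[36,18],[40,11],[50,0]]
[[1,12],[3,18],[27,0],[36,18],[40,11],[50,0]]
[[1,12],[3,18],[27,0],[36,18],[40,11],[50,0]]
[[1,12],[3,18],[27,0],[30,10],[36,18],[40,11],[50,0]]
[[1,12],[3,18],[16,19],[18,18],[27,0],[30,10],[36,18],[40,11],[50,0]]
[[1,12],[3,18],[16,19],[18,18],[27,0],[30,10],[36,18],[40,11],[50,0]]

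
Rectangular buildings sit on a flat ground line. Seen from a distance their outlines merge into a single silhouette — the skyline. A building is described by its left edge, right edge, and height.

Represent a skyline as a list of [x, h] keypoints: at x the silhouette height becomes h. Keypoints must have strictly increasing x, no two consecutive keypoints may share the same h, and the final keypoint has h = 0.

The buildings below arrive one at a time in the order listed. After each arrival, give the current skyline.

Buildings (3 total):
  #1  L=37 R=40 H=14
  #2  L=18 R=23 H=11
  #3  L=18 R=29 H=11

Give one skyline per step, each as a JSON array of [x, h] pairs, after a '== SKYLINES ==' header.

== SKYLINES ==
[[37,14],[40,0]]
[[18,11],[23,0],[37,14],[40,0]]
[[18,11],[29,0],[37,14],[40,0]]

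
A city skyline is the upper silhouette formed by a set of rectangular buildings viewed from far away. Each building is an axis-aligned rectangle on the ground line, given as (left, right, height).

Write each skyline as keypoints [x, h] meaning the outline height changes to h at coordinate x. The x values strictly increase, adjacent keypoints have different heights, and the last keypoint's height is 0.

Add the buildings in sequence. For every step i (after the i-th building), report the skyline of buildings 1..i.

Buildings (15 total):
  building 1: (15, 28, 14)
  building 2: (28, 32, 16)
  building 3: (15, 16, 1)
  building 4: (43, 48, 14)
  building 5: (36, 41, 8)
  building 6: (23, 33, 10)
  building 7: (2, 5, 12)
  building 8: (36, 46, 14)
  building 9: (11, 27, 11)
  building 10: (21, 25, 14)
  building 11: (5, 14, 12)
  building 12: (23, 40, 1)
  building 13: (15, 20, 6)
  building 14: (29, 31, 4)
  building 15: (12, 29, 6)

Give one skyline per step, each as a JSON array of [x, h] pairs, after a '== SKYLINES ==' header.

== SKYLINES ==
[[15,14],[28,0]]
[[15,14],[28,16],[32,0]]
[[15,14],[28,16],[32,0]]
[[15,14],[28,16],[32,0],[43,14],[48,0]]
[[15,14],[28,16],[32,0],[36,8],[41,0],[43,14],[48,0]]
[[15,14],[28,16],[32,10],[33,0],[36,8],[41,0],[43,14],[48,0]]
[[2,12],[5,0],[15,14],[28,16],[32,10],[33,0],[36,8],[41,0],[43,14],[48,0]]
[[2,12],[5,0],[15,14],[28,16],[32,10],[33,0],[36,14],[48,0]]
[[2,12],[5,0],[11,11],[15,14],[28,16],[32,10],[33,0],[36,14],[48,0]]
[[2,12],[5,0],[11,11],[15,14],[28,16],[32,10],[33,0],[36,14],[48,0]]
[[2,12],[14,11],[15,14],[28,16],[32,10],[33,0],[36,14],[48,0]]
[[2,12],[14,11],[15,14],[28,16],[32,10],[33,1],[36,14],[48,0]]
[[2,12],[14,11],[15,14],[28,16],[32,10],[33,1],[36,14],[48,0]]
[[2,12],[14,11],[15,14],[28,16],[32,10],[33,1],[36,14],[48,0]]
[[2,12],[14,11],[15,14],[28,16],[32,10],[33,1],[36,14],[48,0]]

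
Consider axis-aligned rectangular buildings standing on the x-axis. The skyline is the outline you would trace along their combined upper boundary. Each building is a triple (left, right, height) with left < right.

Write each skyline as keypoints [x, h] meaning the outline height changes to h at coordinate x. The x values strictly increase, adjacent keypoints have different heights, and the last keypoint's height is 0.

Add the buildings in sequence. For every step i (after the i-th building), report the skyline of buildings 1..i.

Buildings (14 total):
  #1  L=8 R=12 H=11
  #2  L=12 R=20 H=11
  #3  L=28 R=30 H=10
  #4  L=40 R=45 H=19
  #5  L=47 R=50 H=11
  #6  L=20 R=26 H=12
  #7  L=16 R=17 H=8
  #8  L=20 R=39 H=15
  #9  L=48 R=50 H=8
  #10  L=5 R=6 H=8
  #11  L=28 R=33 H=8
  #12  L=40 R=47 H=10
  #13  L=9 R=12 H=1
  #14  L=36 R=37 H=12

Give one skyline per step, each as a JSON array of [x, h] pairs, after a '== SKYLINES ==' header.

== SKYLINES ==
[[8,11],[12,0]]
[[8,11],[20,0]]
[[8,11],[20,0],[28,10],[30,0]]
[[8,11],[20,0],[28,10],[30,0],[40,19],[45,0]]
[[8,11],[20,0],[28,10],[30,0],[40,19],[45,0],[47,11],[50,0]]
[[8,11],[20,12],[26,0],[28,10],[30,0],[40,19],[45,0],[47,11],[50,0]]
[[8,11],[20,12],[26,0],[28,10],[30,0],[40,19],[45,0],[47,11],[50,0]]
[[8,11],[20,15],[39,0],[40,19],[45,0],[47,11],[50,0]]
[[8,11],[20,15],[39,0],[40,19],[45,0],[47,11],[50,0]]
[[5,8],[6,0],[8,11],[20,15],[39,0],[40,19],[45,0],[47,11],[50,0]]
[[5,8],[6,0],[8,11],[20,15],[39,0],[40,19],[45,0],[47,11],[50,0]]
[[5,8],[6,0],[8,11],[20,15],[39,0],[40,19],[45,10],[47,11],[50,0]]
[[5,8],[6,0],[8,11],[20,15],[39,0],[40,19],[45,10],[47,11],[50,0]]
[[5,8],[6,0],[8,11],[20,15],[39,0],[40,19],[45,10],[47,11],[50,0]]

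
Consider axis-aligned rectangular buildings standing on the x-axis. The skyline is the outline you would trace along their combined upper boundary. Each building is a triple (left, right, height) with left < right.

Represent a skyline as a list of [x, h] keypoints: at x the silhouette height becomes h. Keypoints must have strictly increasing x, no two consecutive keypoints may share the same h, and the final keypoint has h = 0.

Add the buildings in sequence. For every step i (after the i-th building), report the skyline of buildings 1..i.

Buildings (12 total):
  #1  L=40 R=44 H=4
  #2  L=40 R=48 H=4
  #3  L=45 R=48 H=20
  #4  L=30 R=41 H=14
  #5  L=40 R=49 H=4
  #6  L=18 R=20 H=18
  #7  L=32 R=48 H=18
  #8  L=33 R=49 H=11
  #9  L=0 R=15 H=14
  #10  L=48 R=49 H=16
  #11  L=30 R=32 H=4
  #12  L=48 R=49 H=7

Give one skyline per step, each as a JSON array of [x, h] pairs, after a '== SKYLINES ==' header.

== SKYLINES ==
[[40,4],[44,0]]
[[40,4],[48,0]]
[[40,4],[45,20],[48,0]]
[[30,14],[41,4],[45,20],[48,0]]
[[30,14],[41,4],[45,20],[48,4],[49,0]]
[[18,18],[20,0],[30,14],[41,4],[45,20],[48,4],[49,0]]
[[18,18],[20,0],[30,14],[32,18],[45,20],[48,4],[49,0]]
[[18,18],[20,0],[30,14],[32,18],[45,20],[48,11],[49,0]]
[[0,14],[15,0],[18,18],[20,0],[30,14],[32,18],[45,20],[48,11],[49,0]]
[[0,14],[15,0],[18,18],[20,0],[30,14],[32,18],[45,20],[48,16],[49,0]]
[[0,14],[15,0],[18,18],[20,0],[30,14],[32,18],[45,20],[48,16],[49,0]]
[[0,14],[15,0],[18,18],[20,0],[30,14],[32,18],[45,20],[48,16],[49,0]]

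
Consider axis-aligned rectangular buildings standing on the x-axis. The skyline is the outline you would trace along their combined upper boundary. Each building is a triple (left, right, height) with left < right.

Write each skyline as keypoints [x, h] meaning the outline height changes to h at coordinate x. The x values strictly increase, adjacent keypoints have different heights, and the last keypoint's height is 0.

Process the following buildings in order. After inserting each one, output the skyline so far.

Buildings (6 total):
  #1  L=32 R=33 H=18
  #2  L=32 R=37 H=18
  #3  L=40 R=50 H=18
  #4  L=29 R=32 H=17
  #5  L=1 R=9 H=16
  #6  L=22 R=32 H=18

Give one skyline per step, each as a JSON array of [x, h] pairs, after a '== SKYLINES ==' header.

== SKYLINES ==
[[32,18],[33,0]]
[[32,18],[37,0]]
[[32,18],[37,0],[40,18],[50,0]]
[[29,17],[32,18],[37,0],[40,18],[50,0]]
[[1,16],[9,0],[29,17],[32,18],[37,0],[40,18],[50,0]]
[[1,16],[9,0],[22,18],[37,0],[40,18],[50,0]]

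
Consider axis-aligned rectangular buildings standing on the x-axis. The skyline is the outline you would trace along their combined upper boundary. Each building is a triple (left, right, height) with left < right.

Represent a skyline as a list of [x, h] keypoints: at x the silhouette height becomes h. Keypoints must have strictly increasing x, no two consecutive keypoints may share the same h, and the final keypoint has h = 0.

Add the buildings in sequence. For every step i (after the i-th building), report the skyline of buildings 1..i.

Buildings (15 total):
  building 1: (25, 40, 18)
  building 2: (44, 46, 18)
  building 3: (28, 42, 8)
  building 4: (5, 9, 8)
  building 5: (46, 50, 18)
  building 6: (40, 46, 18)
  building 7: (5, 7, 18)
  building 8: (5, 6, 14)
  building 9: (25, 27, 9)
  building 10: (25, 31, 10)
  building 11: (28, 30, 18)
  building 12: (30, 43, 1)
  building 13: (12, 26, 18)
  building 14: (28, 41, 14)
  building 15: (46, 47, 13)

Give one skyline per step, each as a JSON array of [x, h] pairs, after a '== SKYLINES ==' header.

== SKYLINES ==
[[25,18],[40,0]]
[[25,18],[40,0],[44,18],[46,0]]
[[25,18],[40,8],[42,0],[44,18],[46,0]]
[[5,8],[9,0],[25,18],[40,8],[42,0],[44,18],[46,0]]
[[5,8],[9,0],[25,18],[40,8],[42,0],[44,18],[50,0]]
[[5,8],[9,0],[25,18],[50,0]]
[[5,18],[7,8],[9,0],[25,18],[50,0]]
[[5,18],[7,8],[9,0],[25,18],[50,0]]
[[5,18],[7,8],[9,0],[25,18],[50,0]]
[[5,18],[7,8],[9,0],[25,18],[50,0]]
[[5,18],[7,8],[9,0],[25,18],[50,0]]
[[5,18],[7,8],[9,0],[25,18],[50,0]]
[[5,18],[7,8],[9,0],[12,18],[50,0]]
[[5,18],[7,8],[9,0],[12,18],[50,0]]
[[5,18],[7,8],[9,0],[12,18],[50,0]]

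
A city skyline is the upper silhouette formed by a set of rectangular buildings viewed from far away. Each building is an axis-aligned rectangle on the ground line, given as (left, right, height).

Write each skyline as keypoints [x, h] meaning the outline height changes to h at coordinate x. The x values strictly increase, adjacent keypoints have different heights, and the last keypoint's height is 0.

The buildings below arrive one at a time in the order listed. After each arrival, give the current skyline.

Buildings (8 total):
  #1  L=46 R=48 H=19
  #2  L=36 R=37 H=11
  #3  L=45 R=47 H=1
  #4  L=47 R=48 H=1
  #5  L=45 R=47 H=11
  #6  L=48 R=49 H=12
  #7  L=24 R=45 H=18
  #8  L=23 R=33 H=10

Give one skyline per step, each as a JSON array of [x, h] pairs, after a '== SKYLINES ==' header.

== SKYLINES ==
[[46,19],[48,0]]
[[36,11],[37,0],[46,19],[48,0]]
[[36,11],[37,0],[45,1],[46,19],[48,0]]
[[36,11],[37,0],[45,1],[46,19],[48,0]]
[[36,11],[37,0],[45,11],[46,19],[48,0]]
[[36,11],[37,0],[45,11],[46,19],[48,12],[49,0]]
[[24,18],[45,11],[46,19],[48,12],[49,0]]
[[23,10],[24,18],[45,11],[46,19],[48,12],[49,0]]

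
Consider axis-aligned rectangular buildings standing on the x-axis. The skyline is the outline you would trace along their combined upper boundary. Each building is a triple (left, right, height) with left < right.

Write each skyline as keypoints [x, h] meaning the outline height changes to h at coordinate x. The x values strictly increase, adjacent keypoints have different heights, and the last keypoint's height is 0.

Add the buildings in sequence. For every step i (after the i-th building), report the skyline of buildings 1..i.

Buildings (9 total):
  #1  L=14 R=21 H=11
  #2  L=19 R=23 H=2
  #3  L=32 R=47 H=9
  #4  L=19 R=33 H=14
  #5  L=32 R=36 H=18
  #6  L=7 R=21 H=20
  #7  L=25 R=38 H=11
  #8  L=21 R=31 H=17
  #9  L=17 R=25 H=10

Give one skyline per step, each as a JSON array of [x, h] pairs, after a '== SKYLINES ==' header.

== SKYLINES ==
[[14,11],[21,0]]
[[14,11],[21,2],[23,0]]
[[14,11],[21,2],[23,0],[32,9],[47,0]]
[[14,11],[19,14],[33,9],[47,0]]
[[14,11],[19,14],[32,18],[36,9],[47,0]]
[[7,20],[21,14],[32,18],[36,9],[47,0]]
[[7,20],[21,14],[32,18],[36,11],[38,9],[47,0]]
[[7,20],[21,17],[31,14],[32,18],[36,11],[38,9],[47,0]]
[[7,20],[21,17],[31,14],[32,18],[36,11],[38,9],[47,0]]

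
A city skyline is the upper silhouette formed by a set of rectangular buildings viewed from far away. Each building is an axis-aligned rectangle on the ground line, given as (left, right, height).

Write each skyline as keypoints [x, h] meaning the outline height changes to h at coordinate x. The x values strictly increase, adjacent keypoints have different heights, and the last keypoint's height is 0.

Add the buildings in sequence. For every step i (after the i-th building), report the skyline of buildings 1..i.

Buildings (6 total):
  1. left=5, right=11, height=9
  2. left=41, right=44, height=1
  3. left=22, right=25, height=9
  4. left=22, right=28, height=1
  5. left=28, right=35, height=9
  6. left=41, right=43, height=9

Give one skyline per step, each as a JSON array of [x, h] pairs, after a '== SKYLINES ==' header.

== SKYLINES ==
[[5,9],[11,0]]
[[5,9],[11,0],[41,1],[44,0]]
[[5,9],[11,0],[22,9],[25,0],[41,1],[44,0]]
[[5,9],[11,0],[22,9],[25,1],[28,0],[41,1],[44,0]]
[[5,9],[11,0],[22,9],[25,1],[28,9],[35,0],[41,1],[44,0]]
[[5,9],[11,0],[22,9],[25,1],[28,9],[35,0],[41,9],[43,1],[44,0]]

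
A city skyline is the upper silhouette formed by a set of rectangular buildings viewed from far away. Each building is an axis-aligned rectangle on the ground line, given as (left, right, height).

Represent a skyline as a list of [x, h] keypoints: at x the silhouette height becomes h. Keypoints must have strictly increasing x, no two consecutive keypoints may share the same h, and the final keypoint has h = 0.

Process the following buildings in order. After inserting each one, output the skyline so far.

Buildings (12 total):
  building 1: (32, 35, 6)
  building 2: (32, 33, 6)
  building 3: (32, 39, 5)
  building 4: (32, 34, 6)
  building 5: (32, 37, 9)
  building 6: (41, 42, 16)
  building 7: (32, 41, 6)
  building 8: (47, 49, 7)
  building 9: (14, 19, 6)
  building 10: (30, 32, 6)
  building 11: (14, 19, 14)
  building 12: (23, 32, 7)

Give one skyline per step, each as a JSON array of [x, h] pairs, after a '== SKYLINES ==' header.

== SKYLINES ==
[[32,6],[35,0]]
[[32,6],[35,0]]
[[32,6],[35,5],[39,0]]
[[32,6],[35,5],[39,0]]
[[32,9],[37,5],[39,0]]
[[32,9],[37,5],[39,0],[41,16],[42,0]]
[[32,9],[37,6],[41,16],[42,0]]
[[32,9],[37,6],[41,16],[42,0],[47,7],[49,0]]
[[14,6],[19,0],[32,9],[37,6],[41,16],[42,0],[47,7],[49,0]]
[[14,6],[19,0],[30,6],[32,9],[37,6],[41,16],[42,0],[47,7],[49,0]]
[[14,14],[19,0],[30,6],[32,9],[37,6],[41,16],[42,0],[47,7],[49,0]]
[[14,14],[19,0],[23,7],[32,9],[37,6],[41,16],[42,0],[47,7],[49,0]]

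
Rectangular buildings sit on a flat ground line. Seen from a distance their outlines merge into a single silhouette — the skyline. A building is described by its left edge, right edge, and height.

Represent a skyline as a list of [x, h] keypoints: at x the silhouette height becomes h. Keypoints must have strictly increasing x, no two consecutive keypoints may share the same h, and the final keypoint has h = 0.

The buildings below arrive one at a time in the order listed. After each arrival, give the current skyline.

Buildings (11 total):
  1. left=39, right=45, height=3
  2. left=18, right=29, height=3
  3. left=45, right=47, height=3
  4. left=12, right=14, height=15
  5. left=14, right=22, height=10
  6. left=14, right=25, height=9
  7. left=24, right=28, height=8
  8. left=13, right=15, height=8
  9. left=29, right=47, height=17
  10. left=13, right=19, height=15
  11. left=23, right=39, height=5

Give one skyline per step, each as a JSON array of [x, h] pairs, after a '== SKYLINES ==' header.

== SKYLINES ==
[[39,3],[45,0]]
[[18,3],[29,0],[39,3],[45,0]]
[[18,3],[29,0],[39,3],[47,0]]
[[12,15],[14,0],[18,3],[29,0],[39,3],[47,0]]
[[12,15],[14,10],[22,3],[29,0],[39,3],[47,0]]
[[12,15],[14,10],[22,9],[25,3],[29,0],[39,3],[47,0]]
[[12,15],[14,10],[22,9],[25,8],[28,3],[29,0],[39,3],[47,0]]
[[12,15],[14,10],[22,9],[25,8],[28,3],[29,0],[39,3],[47,0]]
[[12,15],[14,10],[22,9],[25,8],[28,3],[29,17],[47,0]]
[[12,15],[19,10],[22,9],[25,8],[28,3],[29,17],[47,0]]
[[12,15],[19,10],[22,9],[25,8],[28,5],[29,17],[47,0]]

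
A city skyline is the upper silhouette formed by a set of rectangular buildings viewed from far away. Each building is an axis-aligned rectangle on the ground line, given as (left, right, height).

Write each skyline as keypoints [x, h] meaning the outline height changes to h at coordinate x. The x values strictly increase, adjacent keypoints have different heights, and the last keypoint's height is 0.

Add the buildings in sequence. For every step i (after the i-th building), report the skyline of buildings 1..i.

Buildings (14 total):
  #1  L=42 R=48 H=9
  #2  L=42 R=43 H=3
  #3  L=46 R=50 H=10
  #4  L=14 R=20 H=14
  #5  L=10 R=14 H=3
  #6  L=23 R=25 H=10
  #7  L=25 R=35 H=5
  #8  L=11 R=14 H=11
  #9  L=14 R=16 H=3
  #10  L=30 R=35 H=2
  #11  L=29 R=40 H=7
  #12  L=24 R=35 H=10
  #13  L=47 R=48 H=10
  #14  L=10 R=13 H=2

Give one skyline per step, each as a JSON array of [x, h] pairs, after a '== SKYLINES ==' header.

== SKYLINES ==
[[42,9],[48,0]]
[[42,9],[48,0]]
[[42,9],[46,10],[50,0]]
[[14,14],[20,0],[42,9],[46,10],[50,0]]
[[10,3],[14,14],[20,0],[42,9],[46,10],[50,0]]
[[10,3],[14,14],[20,0],[23,10],[25,0],[42,9],[46,10],[50,0]]
[[10,3],[14,14],[20,0],[23,10],[25,5],[35,0],[42,9],[46,10],[50,0]]
[[10,3],[11,11],[14,14],[20,0],[23,10],[25,5],[35,0],[42,9],[46,10],[50,0]]
[[10,3],[11,11],[14,14],[20,0],[23,10],[25,5],[35,0],[42,9],[46,10],[50,0]]
[[10,3],[11,11],[14,14],[20,0],[23,10],[25,5],[35,0],[42,9],[46,10],[50,0]]
[[10,3],[11,11],[14,14],[20,0],[23,10],[25,5],[29,7],[40,0],[42,9],[46,10],[50,0]]
[[10,3],[11,11],[14,14],[20,0],[23,10],[35,7],[40,0],[42,9],[46,10],[50,0]]
[[10,3],[11,11],[14,14],[20,0],[23,10],[35,7],[40,0],[42,9],[46,10],[50,0]]
[[10,3],[11,11],[14,14],[20,0],[23,10],[35,7],[40,0],[42,9],[46,10],[50,0]]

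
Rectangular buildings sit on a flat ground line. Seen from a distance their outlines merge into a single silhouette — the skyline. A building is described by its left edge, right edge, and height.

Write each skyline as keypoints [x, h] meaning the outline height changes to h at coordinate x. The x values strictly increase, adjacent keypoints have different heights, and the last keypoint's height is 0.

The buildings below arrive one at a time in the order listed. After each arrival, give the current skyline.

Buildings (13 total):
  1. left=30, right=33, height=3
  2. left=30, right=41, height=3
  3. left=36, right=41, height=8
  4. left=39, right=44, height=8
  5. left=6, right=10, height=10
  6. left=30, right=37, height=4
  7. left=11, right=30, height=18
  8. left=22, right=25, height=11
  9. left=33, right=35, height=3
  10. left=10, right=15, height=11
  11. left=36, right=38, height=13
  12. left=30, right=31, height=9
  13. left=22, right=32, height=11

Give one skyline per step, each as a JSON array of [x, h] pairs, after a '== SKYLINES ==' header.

== SKYLINES ==
[[30,3],[33,0]]
[[30,3],[41,0]]
[[30,3],[36,8],[41,0]]
[[30,3],[36,8],[44,0]]
[[6,10],[10,0],[30,3],[36,8],[44,0]]
[[6,10],[10,0],[30,4],[36,8],[44,0]]
[[6,10],[10,0],[11,18],[30,4],[36,8],[44,0]]
[[6,10],[10,0],[11,18],[30,4],[36,8],[44,0]]
[[6,10],[10,0],[11,18],[30,4],[36,8],[44,0]]
[[6,10],[10,11],[11,18],[30,4],[36,8],[44,0]]
[[6,10],[10,11],[11,18],[30,4],[36,13],[38,8],[44,0]]
[[6,10],[10,11],[11,18],[30,9],[31,4],[36,13],[38,8],[44,0]]
[[6,10],[10,11],[11,18],[30,11],[32,4],[36,13],[38,8],[44,0]]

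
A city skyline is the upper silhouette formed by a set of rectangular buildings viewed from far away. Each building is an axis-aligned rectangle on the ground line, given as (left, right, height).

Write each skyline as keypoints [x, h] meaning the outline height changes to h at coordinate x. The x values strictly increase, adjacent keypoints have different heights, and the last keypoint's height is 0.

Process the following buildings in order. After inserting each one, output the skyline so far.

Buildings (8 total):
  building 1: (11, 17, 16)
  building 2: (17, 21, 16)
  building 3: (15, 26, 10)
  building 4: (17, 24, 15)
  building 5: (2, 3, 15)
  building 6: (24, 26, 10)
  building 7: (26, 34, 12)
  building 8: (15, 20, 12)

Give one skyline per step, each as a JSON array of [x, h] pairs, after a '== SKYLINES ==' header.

== SKYLINES ==
[[11,16],[17,0]]
[[11,16],[21,0]]
[[11,16],[21,10],[26,0]]
[[11,16],[21,15],[24,10],[26,0]]
[[2,15],[3,0],[11,16],[21,15],[24,10],[26,0]]
[[2,15],[3,0],[11,16],[21,15],[24,10],[26,0]]
[[2,15],[3,0],[11,16],[21,15],[24,10],[26,12],[34,0]]
[[2,15],[3,0],[11,16],[21,15],[24,10],[26,12],[34,0]]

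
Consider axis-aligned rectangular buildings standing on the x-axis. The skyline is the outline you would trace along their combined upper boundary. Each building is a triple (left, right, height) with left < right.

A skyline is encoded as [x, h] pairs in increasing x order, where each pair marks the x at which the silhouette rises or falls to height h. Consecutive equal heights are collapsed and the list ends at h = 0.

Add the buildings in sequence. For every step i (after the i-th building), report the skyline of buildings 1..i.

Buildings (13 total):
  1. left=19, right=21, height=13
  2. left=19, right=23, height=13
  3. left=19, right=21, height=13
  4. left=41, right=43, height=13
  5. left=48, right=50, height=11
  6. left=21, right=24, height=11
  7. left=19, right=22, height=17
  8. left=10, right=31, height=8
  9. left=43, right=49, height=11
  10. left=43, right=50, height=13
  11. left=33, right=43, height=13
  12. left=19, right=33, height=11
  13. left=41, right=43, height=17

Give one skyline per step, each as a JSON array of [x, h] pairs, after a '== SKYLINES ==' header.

== SKYLINES ==
[[19,13],[21,0]]
[[19,13],[23,0]]
[[19,13],[23,0]]
[[19,13],[23,0],[41,13],[43,0]]
[[19,13],[23,0],[41,13],[43,0],[48,11],[50,0]]
[[19,13],[23,11],[24,0],[41,13],[43,0],[48,11],[50,0]]
[[19,17],[22,13],[23,11],[24,0],[41,13],[43,0],[48,11],[50,0]]
[[10,8],[19,17],[22,13],[23,11],[24,8],[31,0],[41,13],[43,0],[48,11],[50,0]]
[[10,8],[19,17],[22,13],[23,11],[24,8],[31,0],[41,13],[43,11],[50,0]]
[[10,8],[19,17],[22,13],[23,11],[24,8],[31,0],[41,13],[50,0]]
[[10,8],[19,17],[22,13],[23,11],[24,8],[31,0],[33,13],[50,0]]
[[10,8],[19,17],[22,13],[23,11],[33,13],[50,0]]
[[10,8],[19,17],[22,13],[23,11],[33,13],[41,17],[43,13],[50,0]]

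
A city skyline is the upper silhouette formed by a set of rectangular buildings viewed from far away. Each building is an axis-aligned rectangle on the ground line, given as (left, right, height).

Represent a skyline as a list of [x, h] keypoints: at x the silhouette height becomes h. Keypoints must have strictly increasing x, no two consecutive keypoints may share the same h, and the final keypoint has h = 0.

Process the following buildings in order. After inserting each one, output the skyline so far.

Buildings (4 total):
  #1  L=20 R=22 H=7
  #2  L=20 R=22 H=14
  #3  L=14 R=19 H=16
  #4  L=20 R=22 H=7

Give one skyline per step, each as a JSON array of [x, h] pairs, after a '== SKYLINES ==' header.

== SKYLINES ==
[[20,7],[22,0]]
[[20,14],[22,0]]
[[14,16],[19,0],[20,14],[22,0]]
[[14,16],[19,0],[20,14],[22,0]]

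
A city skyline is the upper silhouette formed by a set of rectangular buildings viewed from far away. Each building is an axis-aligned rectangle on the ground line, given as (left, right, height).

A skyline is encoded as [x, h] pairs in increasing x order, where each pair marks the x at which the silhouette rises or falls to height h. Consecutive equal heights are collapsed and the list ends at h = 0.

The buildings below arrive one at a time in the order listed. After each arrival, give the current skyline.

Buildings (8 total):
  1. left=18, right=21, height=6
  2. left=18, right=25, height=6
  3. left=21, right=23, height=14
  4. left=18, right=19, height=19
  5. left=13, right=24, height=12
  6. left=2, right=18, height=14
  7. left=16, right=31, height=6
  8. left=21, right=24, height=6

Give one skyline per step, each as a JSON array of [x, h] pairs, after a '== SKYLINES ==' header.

== SKYLINES ==
[[18,6],[21,0]]
[[18,6],[25,0]]
[[18,6],[21,14],[23,6],[25,0]]
[[18,19],[19,6],[21,14],[23,6],[25,0]]
[[13,12],[18,19],[19,12],[21,14],[23,12],[24,6],[25,0]]
[[2,14],[18,19],[19,12],[21,14],[23,12],[24,6],[25,0]]
[[2,14],[18,19],[19,12],[21,14],[23,12],[24,6],[31,0]]
[[2,14],[18,19],[19,12],[21,14],[23,12],[24,6],[31,0]]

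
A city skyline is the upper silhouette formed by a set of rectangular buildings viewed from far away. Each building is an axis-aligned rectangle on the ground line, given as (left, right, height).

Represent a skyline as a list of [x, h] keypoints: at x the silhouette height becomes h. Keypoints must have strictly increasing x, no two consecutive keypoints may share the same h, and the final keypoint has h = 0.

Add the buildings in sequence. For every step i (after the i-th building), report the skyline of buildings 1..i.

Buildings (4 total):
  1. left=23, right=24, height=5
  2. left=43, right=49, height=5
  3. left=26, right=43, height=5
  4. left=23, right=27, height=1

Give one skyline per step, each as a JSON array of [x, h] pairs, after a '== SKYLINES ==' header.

== SKYLINES ==
[[23,5],[24,0]]
[[23,5],[24,0],[43,5],[49,0]]
[[23,5],[24,0],[26,5],[49,0]]
[[23,5],[24,1],[26,5],[49,0]]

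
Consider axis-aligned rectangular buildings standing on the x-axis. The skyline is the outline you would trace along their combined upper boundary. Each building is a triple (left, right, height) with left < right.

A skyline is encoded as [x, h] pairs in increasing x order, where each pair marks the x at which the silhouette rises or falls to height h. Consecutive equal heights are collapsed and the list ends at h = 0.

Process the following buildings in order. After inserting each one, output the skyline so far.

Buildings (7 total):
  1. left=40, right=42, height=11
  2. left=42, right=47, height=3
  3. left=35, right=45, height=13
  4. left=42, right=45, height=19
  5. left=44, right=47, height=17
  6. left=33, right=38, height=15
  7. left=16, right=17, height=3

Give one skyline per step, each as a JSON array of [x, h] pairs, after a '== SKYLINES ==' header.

== SKYLINES ==
[[40,11],[42,0]]
[[40,11],[42,3],[47,0]]
[[35,13],[45,3],[47,0]]
[[35,13],[42,19],[45,3],[47,0]]
[[35,13],[42,19],[45,17],[47,0]]
[[33,15],[38,13],[42,19],[45,17],[47,0]]
[[16,3],[17,0],[33,15],[38,13],[42,19],[45,17],[47,0]]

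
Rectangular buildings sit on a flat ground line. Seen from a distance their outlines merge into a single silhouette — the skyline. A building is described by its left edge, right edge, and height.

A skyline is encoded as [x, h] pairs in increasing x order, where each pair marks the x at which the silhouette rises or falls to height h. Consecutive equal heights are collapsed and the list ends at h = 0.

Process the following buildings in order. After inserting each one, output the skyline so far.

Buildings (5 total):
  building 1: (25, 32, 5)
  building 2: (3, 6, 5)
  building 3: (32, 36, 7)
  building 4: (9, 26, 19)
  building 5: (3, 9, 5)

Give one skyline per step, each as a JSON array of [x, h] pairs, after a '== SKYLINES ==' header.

== SKYLINES ==
[[25,5],[32,0]]
[[3,5],[6,0],[25,5],[32,0]]
[[3,5],[6,0],[25,5],[32,7],[36,0]]
[[3,5],[6,0],[9,19],[26,5],[32,7],[36,0]]
[[3,5],[9,19],[26,5],[32,7],[36,0]]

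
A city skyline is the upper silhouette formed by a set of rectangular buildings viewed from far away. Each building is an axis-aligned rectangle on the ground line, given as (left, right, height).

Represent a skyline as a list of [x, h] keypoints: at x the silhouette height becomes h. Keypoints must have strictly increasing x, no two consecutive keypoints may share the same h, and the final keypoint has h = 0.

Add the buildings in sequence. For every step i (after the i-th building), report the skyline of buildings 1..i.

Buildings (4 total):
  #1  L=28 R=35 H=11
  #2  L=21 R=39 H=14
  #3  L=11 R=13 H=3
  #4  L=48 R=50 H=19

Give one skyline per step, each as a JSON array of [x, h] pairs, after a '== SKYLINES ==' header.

== SKYLINES ==
[[28,11],[35,0]]
[[21,14],[39,0]]
[[11,3],[13,0],[21,14],[39,0]]
[[11,3],[13,0],[21,14],[39,0],[48,19],[50,0]]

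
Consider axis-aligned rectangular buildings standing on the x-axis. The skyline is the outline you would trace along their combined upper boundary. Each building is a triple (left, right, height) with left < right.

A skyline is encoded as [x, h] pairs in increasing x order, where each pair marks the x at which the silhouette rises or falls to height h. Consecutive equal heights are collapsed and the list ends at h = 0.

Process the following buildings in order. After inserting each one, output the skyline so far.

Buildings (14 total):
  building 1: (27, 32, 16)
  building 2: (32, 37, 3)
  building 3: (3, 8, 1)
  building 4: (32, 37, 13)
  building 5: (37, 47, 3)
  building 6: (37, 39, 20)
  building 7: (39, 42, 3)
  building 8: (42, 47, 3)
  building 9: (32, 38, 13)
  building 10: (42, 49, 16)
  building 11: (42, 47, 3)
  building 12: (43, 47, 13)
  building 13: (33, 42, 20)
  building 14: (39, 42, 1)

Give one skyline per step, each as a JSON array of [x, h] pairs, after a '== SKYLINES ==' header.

== SKYLINES ==
[[27,16],[32,0]]
[[27,16],[32,3],[37,0]]
[[3,1],[8,0],[27,16],[32,3],[37,0]]
[[3,1],[8,0],[27,16],[32,13],[37,0]]
[[3,1],[8,0],[27,16],[32,13],[37,3],[47,0]]
[[3,1],[8,0],[27,16],[32,13],[37,20],[39,3],[47,0]]
[[3,1],[8,0],[27,16],[32,13],[37,20],[39,3],[47,0]]
[[3,1],[8,0],[27,16],[32,13],[37,20],[39,3],[47,0]]
[[3,1],[8,0],[27,16],[32,13],[37,20],[39,3],[47,0]]
[[3,1],[8,0],[27,16],[32,13],[37,20],[39,3],[42,16],[49,0]]
[[3,1],[8,0],[27,16],[32,13],[37,20],[39,3],[42,16],[49,0]]
[[3,1],[8,0],[27,16],[32,13],[37,20],[39,3],[42,16],[49,0]]
[[3,1],[8,0],[27,16],[32,13],[33,20],[42,16],[49,0]]
[[3,1],[8,0],[27,16],[32,13],[33,20],[42,16],[49,0]]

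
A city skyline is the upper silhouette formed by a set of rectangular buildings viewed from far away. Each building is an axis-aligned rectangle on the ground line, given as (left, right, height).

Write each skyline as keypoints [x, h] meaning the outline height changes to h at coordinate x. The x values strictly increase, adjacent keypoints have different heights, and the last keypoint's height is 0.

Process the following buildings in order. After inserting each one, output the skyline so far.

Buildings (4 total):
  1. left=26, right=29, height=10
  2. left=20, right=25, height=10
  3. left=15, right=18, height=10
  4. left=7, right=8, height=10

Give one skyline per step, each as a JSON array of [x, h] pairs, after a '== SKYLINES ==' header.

== SKYLINES ==
[[26,10],[29,0]]
[[20,10],[25,0],[26,10],[29,0]]
[[15,10],[18,0],[20,10],[25,0],[26,10],[29,0]]
[[7,10],[8,0],[15,10],[18,0],[20,10],[25,0],[26,10],[29,0]]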